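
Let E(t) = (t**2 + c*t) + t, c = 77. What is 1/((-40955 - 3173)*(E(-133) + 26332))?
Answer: -1/1484774816 ≈ -6.7350e-10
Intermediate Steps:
E(t) = t**2 + 78*t (E(t) = (t**2 + 77*t) + t = t**2 + 78*t)
1/((-40955 - 3173)*(E(-133) + 26332)) = 1/((-40955 - 3173)*(-133*(78 - 133) + 26332)) = 1/(-44128*(-133*(-55) + 26332)) = 1/(-44128*(7315 + 26332)) = 1/(-44128*33647) = 1/(-1484774816) = -1/1484774816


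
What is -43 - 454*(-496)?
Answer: 225141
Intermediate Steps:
-43 - 454*(-496) = -43 + 225184 = 225141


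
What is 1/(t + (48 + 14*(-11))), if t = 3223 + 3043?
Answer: 1/6160 ≈ 0.00016234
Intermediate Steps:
t = 6266
1/(t + (48 + 14*(-11))) = 1/(6266 + (48 + 14*(-11))) = 1/(6266 + (48 - 154)) = 1/(6266 - 106) = 1/6160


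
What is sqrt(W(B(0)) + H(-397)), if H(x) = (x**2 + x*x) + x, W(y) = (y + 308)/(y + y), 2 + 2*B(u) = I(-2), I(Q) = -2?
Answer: sqrt(1258978)/2 ≈ 561.02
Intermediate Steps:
B(u) = -2 (B(u) = -1 + (1/2)*(-2) = -1 - 1 = -2)
W(y) = (308 + y)/(2*y) (W(y) = (308 + y)/((2*y)) = (308 + y)*(1/(2*y)) = (308 + y)/(2*y))
H(x) = x + 2*x**2 (H(x) = (x**2 + x**2) + x = 2*x**2 + x = x + 2*x**2)
sqrt(W(B(0)) + H(-397)) = sqrt((1/2)*(308 - 2)/(-2) - 397*(1 + 2*(-397))) = sqrt((1/2)*(-1/2)*306 - 397*(1 - 794)) = sqrt(-153/2 - 397*(-793)) = sqrt(-153/2 + 314821) = sqrt(629489/2) = sqrt(1258978)/2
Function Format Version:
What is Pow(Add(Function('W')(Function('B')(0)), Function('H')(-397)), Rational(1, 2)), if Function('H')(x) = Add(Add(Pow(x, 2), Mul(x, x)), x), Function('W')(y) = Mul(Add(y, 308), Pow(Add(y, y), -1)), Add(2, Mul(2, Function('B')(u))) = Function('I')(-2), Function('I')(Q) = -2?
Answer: Mul(Rational(1, 2), Pow(1258978, Rational(1, 2))) ≈ 561.02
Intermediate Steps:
Function('B')(u) = -2 (Function('B')(u) = Add(-1, Mul(Rational(1, 2), -2)) = Add(-1, -1) = -2)
Function('W')(y) = Mul(Rational(1, 2), Pow(y, -1), Add(308, y)) (Function('W')(y) = Mul(Add(308, y), Pow(Mul(2, y), -1)) = Mul(Add(308, y), Mul(Rational(1, 2), Pow(y, -1))) = Mul(Rational(1, 2), Pow(y, -1), Add(308, y)))
Function('H')(x) = Add(x, Mul(2, Pow(x, 2))) (Function('H')(x) = Add(Add(Pow(x, 2), Pow(x, 2)), x) = Add(Mul(2, Pow(x, 2)), x) = Add(x, Mul(2, Pow(x, 2))))
Pow(Add(Function('W')(Function('B')(0)), Function('H')(-397)), Rational(1, 2)) = Pow(Add(Mul(Rational(1, 2), Pow(-2, -1), Add(308, -2)), Mul(-397, Add(1, Mul(2, -397)))), Rational(1, 2)) = Pow(Add(Mul(Rational(1, 2), Rational(-1, 2), 306), Mul(-397, Add(1, -794))), Rational(1, 2)) = Pow(Add(Rational(-153, 2), Mul(-397, -793)), Rational(1, 2)) = Pow(Add(Rational(-153, 2), 314821), Rational(1, 2)) = Pow(Rational(629489, 2), Rational(1, 2)) = Mul(Rational(1, 2), Pow(1258978, Rational(1, 2)))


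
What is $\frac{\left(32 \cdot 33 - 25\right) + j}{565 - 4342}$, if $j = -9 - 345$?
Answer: $- \frac{677}{3777} \approx -0.17924$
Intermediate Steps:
$j = -354$ ($j = -9 - 345 = -354$)
$\frac{\left(32 \cdot 33 - 25\right) + j}{565 - 4342} = \frac{\left(32 \cdot 33 - 25\right) - 354}{565 - 4342} = \frac{\left(1056 - 25\right) - 354}{-3777} = \left(1031 - 354\right) \left(- \frac{1}{3777}\right) = 677 \left(- \frac{1}{3777}\right) = - \frac{677}{3777}$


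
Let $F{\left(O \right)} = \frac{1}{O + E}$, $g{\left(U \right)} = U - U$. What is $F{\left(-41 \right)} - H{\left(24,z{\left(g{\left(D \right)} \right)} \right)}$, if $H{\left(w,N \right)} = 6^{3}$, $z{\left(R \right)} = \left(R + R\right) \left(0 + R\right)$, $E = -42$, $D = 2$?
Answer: $- \frac{17929}{83} \approx -216.01$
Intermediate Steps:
$g{\left(U \right)} = 0$
$F{\left(O \right)} = \frac{1}{-42 + O}$ ($F{\left(O \right)} = \frac{1}{O - 42} = \frac{1}{-42 + O}$)
$z{\left(R \right)} = 2 R^{2}$ ($z{\left(R \right)} = 2 R R = 2 R^{2}$)
$H{\left(w,N \right)} = 216$
$F{\left(-41 \right)} - H{\left(24,z{\left(g{\left(D \right)} \right)} \right)} = \frac{1}{-42 - 41} - 216 = \frac{1}{-83} - 216 = - \frac{1}{83} - 216 = - \frac{17929}{83}$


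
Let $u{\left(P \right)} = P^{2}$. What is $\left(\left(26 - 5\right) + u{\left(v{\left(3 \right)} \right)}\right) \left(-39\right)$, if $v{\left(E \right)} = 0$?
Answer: $-819$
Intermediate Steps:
$\left(\left(26 - 5\right) + u{\left(v{\left(3 \right)} \right)}\right) \left(-39\right) = \left(\left(26 - 5\right) + 0^{2}\right) \left(-39\right) = \left(21 + 0\right) \left(-39\right) = 21 \left(-39\right) = -819$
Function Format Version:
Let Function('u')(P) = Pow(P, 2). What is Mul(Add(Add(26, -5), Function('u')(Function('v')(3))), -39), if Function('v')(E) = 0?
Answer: -819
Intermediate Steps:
Mul(Add(Add(26, -5), Function('u')(Function('v')(3))), -39) = Mul(Add(Add(26, -5), Pow(0, 2)), -39) = Mul(Add(21, 0), -39) = Mul(21, -39) = -819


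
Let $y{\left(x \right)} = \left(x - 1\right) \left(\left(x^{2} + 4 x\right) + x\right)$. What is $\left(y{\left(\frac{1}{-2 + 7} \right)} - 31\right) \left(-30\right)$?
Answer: $\frac{23874}{25} \approx 954.96$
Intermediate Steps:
$y{\left(x \right)} = \left(-1 + x\right) \left(x^{2} + 5 x\right)$
$\left(y{\left(\frac{1}{-2 + 7} \right)} - 31\right) \left(-30\right) = \left(\frac{-5 + \left(\frac{1}{-2 + 7}\right)^{2} + \frac{4}{-2 + 7}}{-2 + 7} - 31\right) \left(-30\right) = \left(\frac{-5 + \left(\frac{1}{5}\right)^{2} + \frac{4}{5}}{5} - 31\right) \left(-30\right) = \left(\frac{-5 + \left(\frac{1}{5}\right)^{2} + 4 \cdot \frac{1}{5}}{5} - 31\right) \left(-30\right) = \left(\frac{-5 + \frac{1}{25} + \frac{4}{5}}{5} - 31\right) \left(-30\right) = \left(\frac{1}{5} \left(- \frac{104}{25}\right) - 31\right) \left(-30\right) = \left(- \frac{104}{125} - 31\right) \left(-30\right) = \left(- \frac{3979}{125}\right) \left(-30\right) = \frac{23874}{25}$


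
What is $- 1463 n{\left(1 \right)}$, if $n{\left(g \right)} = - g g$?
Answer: $1463$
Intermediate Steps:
$n{\left(g \right)} = - g^{2}$
$- 1463 n{\left(1 \right)} = - 1463 \left(- 1^{2}\right) = - 1463 \left(\left(-1\right) 1\right) = \left(-1463\right) \left(-1\right) = 1463$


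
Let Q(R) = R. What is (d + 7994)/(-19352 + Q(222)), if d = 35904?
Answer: -21949/9565 ≈ -2.2947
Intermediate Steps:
(d + 7994)/(-19352 + Q(222)) = (35904 + 7994)/(-19352 + 222) = 43898/(-19130) = 43898*(-1/19130) = -21949/9565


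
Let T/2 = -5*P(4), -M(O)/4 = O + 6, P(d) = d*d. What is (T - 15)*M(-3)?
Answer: 2100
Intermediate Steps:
P(d) = d**2
M(O) = -24 - 4*O (M(O) = -4*(O + 6) = -4*(6 + O) = -24 - 4*O)
T = -160 (T = 2*(-5*4**2) = 2*(-5*16) = 2*(-80) = -160)
(T - 15)*M(-3) = (-160 - 15)*(-24 - 4*(-3)) = -175*(-24 + 12) = -175*(-12) = 2100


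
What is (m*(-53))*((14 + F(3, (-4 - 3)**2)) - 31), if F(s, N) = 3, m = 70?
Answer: 51940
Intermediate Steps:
(m*(-53))*((14 + F(3, (-4 - 3)**2)) - 31) = (70*(-53))*((14 + 3) - 31) = -3710*(17 - 31) = -3710*(-14) = 51940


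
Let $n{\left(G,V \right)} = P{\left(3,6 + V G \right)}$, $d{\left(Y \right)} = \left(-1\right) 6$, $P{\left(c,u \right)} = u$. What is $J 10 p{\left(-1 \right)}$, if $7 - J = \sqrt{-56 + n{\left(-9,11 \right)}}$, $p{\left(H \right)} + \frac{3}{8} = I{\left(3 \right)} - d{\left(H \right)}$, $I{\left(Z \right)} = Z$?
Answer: $\frac{2415}{4} - \frac{345 i \sqrt{149}}{4} \approx 603.75 - 1052.8 i$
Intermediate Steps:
$d{\left(Y \right)} = -6$
$n{\left(G,V \right)} = 6 + G V$ ($n{\left(G,V \right)} = 6 + V G = 6 + G V$)
$p{\left(H \right)} = \frac{69}{8}$ ($p{\left(H \right)} = - \frac{3}{8} + \left(3 - -6\right) = - \frac{3}{8} + \left(3 + 6\right) = - \frac{3}{8} + 9 = \frac{69}{8}$)
$J = 7 - i \sqrt{149}$ ($J = 7 - \sqrt{-56 + \left(6 - 99\right)} = 7 - \sqrt{-56 - 93} = 7 - \sqrt{-149} = 7 - i \sqrt{149} \approx 7.0 - 12.207 i$)
$J 10 p{\left(-1 \right)} = \left(7 - i \sqrt{149}\right) 10 \cdot \frac{69}{8} = \left(70 - 10 i \sqrt{149}\right) \frac{69}{8} = \frac{2415}{4} - \frac{345 i \sqrt{149}}{4}$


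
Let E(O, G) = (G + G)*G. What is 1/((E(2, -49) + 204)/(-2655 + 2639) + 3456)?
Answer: 8/25145 ≈ 0.00031815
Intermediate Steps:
E(O, G) = 2*G**2 (E(O, G) = (2*G)*G = 2*G**2)
1/((E(2, -49) + 204)/(-2655 + 2639) + 3456) = 1/((2*(-49)**2 + 204)/(-2655 + 2639) + 3456) = 1/((2*2401 + 204)/(-16) + 3456) = 1/((4802 + 204)*(-1/16) + 3456) = 1/(5006*(-1/16) + 3456) = 1/(-2503/8 + 3456) = 1/(25145/8) = 8/25145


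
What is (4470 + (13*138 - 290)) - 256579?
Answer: -250605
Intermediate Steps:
(4470 + (13*138 - 290)) - 256579 = (4470 + (1794 - 290)) - 256579 = (4470 + 1504) - 256579 = 5974 - 256579 = -250605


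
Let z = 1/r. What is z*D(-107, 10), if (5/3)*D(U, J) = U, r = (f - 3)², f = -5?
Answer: -321/320 ≈ -1.0031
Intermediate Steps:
r = 64 (r = (-5 - 3)² = (-8)² = 64)
D(U, J) = 3*U/5
z = 1/64 ≈ 0.015625
z*D(-107, 10) = ((⅗)*(-107))/64 = (1/64)*(-321/5) = -321/320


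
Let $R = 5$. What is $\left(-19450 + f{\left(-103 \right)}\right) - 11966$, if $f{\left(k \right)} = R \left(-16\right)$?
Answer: $-31496$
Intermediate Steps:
$f{\left(k \right)} = -80$ ($f{\left(k \right)} = 5 \left(-16\right) = -80$)
$\left(-19450 + f{\left(-103 \right)}\right) - 11966 = \left(-19450 - 80\right) - 11966 = -19530 - 11966 = -31496$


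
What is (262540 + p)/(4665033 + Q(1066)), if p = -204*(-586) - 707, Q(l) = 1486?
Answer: 381377/4666519 ≈ 0.081726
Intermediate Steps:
p = 118837 (p = 119544 - 707 = 118837)
(262540 + p)/(4665033 + Q(1066)) = (262540 + 118837)/(4665033 + 1486) = 381377/4666519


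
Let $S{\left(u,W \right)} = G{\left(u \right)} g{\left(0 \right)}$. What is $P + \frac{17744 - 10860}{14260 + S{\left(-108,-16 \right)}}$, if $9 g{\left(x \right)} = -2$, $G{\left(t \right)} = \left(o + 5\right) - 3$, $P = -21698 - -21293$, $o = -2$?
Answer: $- \frac{1442104}{3565} \approx -404.52$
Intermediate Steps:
$P = -405$ ($P = -21698 + 21293 = -405$)
$G{\left(t \right)} = 0$ ($G{\left(t \right)} = \left(-2 + 5\right) - 3 = 3 - 3 = 0$)
$g{\left(x \right)} = - \frac{2}{9}$ ($g{\left(x \right)} = \frac{1}{9} \left(-2\right) = - \frac{2}{9}$)
$S{\left(u,W \right)} = 0$ ($S{\left(u,W \right)} = 0 \left(- \frac{2}{9}\right) = 0$)
$P + \frac{17744 - 10860}{14260 + S{\left(-108,-16 \right)}} = -405 + \frac{17744 - 10860}{14260 + 0} = -405 + \frac{6884}{14260} = -405 + 6884 \cdot \frac{1}{14260} = -405 + \frac{1721}{3565} = - \frac{1442104}{3565}$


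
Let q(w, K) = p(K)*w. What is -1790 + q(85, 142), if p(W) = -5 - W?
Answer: -14285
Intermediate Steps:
q(w, K) = w*(-5 - K) (q(w, K) = (-5 - K)*w = w*(-5 - K))
-1790 + q(85, 142) = -1790 - 1*85*(5 + 142) = -1790 - 1*85*147 = -1790 - 12495 = -14285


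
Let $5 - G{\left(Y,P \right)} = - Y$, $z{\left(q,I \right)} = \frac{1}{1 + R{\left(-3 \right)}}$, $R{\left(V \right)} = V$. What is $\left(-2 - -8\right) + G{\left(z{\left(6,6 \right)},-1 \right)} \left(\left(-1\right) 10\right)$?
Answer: $-39$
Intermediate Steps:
$z{\left(q,I \right)} = - \frac{1}{2}$ ($z{\left(q,I \right)} = \frac{1}{1 - 3} = \frac{1}{-2} = - \frac{1}{2}$)
$G{\left(Y,P \right)} = 5 + Y$ ($G{\left(Y,P \right)} = 5 - - Y = 5 + Y$)
$\left(-2 - -8\right) + G{\left(z{\left(6,6 \right)},-1 \right)} \left(\left(-1\right) 10\right) = \left(-2 - -8\right) + \left(5 - \frac{1}{2}\right) \left(\left(-1\right) 10\right) = \left(-2 + 8\right) + \frac{9}{2} \left(-10\right) = 6 - 45 = -39$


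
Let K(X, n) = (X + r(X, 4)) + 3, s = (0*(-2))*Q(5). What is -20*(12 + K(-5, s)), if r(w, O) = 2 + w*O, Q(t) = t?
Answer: 160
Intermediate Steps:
s = 0 (s = (0*(-2))*5 = 0*5 = 0)
r(w, O) = 2 + O*w
K(X, n) = 5 + 5*X (K(X, n) = (X + (2 + 4*X)) + 3 = (2 + 5*X) + 3 = 5 + 5*X)
-20*(12 + K(-5, s)) = -20*(12 + (5 + 5*(-5))) = -20*(12 + (5 - 25)) = -20*(12 - 20) = -20*(-8) = 160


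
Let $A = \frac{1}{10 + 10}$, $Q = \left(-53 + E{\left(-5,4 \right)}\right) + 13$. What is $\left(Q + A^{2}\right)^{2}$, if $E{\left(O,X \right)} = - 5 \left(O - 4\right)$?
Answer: $\frac{4004001}{160000} \approx 25.025$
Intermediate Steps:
$E{\left(O,X \right)} = 20 - 5 O$ ($E{\left(O,X \right)} = - 5 \left(-4 + O\right) = 20 - 5 O$)
$Q = 5$ ($Q = \left(-53 + \left(20 - -25\right)\right) + 13 = \left(-53 + \left(20 + 25\right)\right) + 13 = \left(-53 + 45\right) + 13 = -8 + 13 = 5$)
$A = \frac{1}{20} \approx 0.05$
$\left(Q + A^{2}\right)^{2} = \left(5 + \left(\frac{1}{20}\right)^{2}\right)^{2} = \left(5 + \frac{1}{400}\right)^{2} = \left(\frac{2001}{400}\right)^{2} = \frac{4004001}{160000}$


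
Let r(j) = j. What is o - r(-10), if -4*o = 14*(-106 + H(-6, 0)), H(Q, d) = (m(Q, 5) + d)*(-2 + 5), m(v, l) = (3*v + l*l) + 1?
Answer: 297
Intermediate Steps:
m(v, l) = 1 + l² + 3*v (m(v, l) = (3*v + l²) + 1 = (l² + 3*v) + 1 = 1 + l² + 3*v)
H(Q, d) = 78 + 3*d + 9*Q (H(Q, d) = ((1 + 5² + 3*Q) + d)*(-2 + 5) = ((1 + 25 + 3*Q) + d)*3 = ((26 + 3*Q) + d)*3 = (26 + d + 3*Q)*3 = 78 + 3*d + 9*Q)
o = 287 (o = -7*(-106 + (78 + 3*0 + 9*(-6)))/2 = -7*(-106 + (78 + 0 - 54))/2 = -7*(-106 + 24)/2 = -7*(-82)/2 = -¼*(-1148) = 287)
o - r(-10) = 287 - 1*(-10) = 287 + 10 = 297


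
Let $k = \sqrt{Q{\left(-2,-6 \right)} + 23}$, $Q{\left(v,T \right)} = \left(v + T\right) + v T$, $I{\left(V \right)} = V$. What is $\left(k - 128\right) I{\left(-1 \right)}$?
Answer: $128 - 3 \sqrt{3} \approx 122.8$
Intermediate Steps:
$Q{\left(v,T \right)} = T + v + T v$ ($Q{\left(v,T \right)} = \left(T + v\right) + T v = T + v + T v$)
$k = 3 \sqrt{3}$ ($k = \sqrt{\left(-6 - 2 - -12\right) + 23} = \sqrt{\left(-6 - 2 + 12\right) + 23} = \sqrt{4 + 23} = \sqrt{27} = 3 \sqrt{3} \approx 5.1962$)
$\left(k - 128\right) I{\left(-1 \right)} = \left(3 \sqrt{3} - 128\right) \left(-1\right) = \left(-128 + 3 \sqrt{3}\right) \left(-1\right) = 128 - 3 \sqrt{3}$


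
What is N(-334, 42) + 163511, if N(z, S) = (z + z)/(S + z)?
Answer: 11936470/73 ≈ 1.6351e+5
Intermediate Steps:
N(z, S) = 2*z/(S + z) (N(z, S) = (2*z)/(S + z) = 2*z/(S + z))
N(-334, 42) + 163511 = 2*(-334)/(42 - 334) + 163511 = 2*(-334)/(-292) + 163511 = 2*(-334)*(-1/292) + 163511 = 167/73 + 163511 = 11936470/73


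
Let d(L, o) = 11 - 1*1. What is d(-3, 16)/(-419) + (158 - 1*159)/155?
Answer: -1969/64945 ≈ -0.030318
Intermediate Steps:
d(L, o) = 10 (d(L, o) = 11 - 1 = 10)
d(-3, 16)/(-419) + (158 - 1*159)/155 = 10/(-419) + (158 - 1*159)/155 = 10*(-1/419) + (158 - 159)*(1/155) = -10/419 - 1*1/155 = -10/419 - 1/155 = -1969/64945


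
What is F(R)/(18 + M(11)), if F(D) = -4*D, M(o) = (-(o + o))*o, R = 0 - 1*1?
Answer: -1/56 ≈ -0.017857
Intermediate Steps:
R = -1 (R = 0 - 1 = -1)
M(o) = -2*o² (M(o) = (-2*o)*o = -2*o²)
F(R)/(18 + M(11)) = (-4*(-1))/(18 - 2*11²) = 4/(18 - 2*121) = 4/(18 - 242) = 4/(-224) = 4*(-1/224) = -1/56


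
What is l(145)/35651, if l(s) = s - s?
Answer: 0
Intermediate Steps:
l(s) = 0
l(145)/35651 = 0/35651 = 0*(1/35651) = 0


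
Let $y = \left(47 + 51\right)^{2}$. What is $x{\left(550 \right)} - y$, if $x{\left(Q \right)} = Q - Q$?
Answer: $-9604$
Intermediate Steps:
$y = 9604$ ($y = 98^{2} = 9604$)
$x{\left(Q \right)} = 0$
$x{\left(550 \right)} - y = 0 - 9604 = -9604$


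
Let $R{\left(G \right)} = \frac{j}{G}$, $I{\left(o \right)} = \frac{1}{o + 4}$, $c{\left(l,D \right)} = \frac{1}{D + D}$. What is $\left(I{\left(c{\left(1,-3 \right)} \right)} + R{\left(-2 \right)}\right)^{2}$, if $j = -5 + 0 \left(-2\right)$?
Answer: $\frac{16129}{2116} \approx 7.6224$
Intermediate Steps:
$c{\left(l,D \right)} = \frac{1}{2 D}$
$I{\left(o \right)} = \frac{1}{4 + o}$
$j = -5$ ($j = -5 + 0 = -5$)
$R{\left(G \right)} = - \frac{5}{G}$
$\left(I{\left(c{\left(1,-3 \right)} \right)} + R{\left(-2 \right)}\right)^{2} = \left(\frac{1}{4 + \frac{1}{2 \left(-3\right)}} - \frac{5}{-2}\right)^{2} = \left(\frac{1}{4 + \frac{1}{2} \left(- \frac{1}{3}\right)} - - \frac{5}{2}\right)^{2} = \left(\frac{1}{4 - \frac{1}{6}} + \frac{5}{2}\right)^{2} = \left(\frac{1}{\frac{23}{6}} + \frac{5}{2}\right)^{2} = \left(\frac{6}{23} + \frac{5}{2}\right)^{2} = \left(\frac{127}{46}\right)^{2} = \frac{16129}{2116}$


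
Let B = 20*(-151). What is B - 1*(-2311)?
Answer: -709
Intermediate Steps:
B = -3020
B - 1*(-2311) = -3020 - 1*(-2311) = -3020 + 2311 = -709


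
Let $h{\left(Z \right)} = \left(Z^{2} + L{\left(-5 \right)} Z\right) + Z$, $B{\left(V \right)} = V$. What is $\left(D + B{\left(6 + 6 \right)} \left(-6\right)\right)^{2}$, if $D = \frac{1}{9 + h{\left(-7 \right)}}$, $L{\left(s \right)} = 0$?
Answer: $\frac{13476241}{2601} \approx 5181.2$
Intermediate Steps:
$h{\left(Z \right)} = Z + Z^{2}$ ($h{\left(Z \right)} = \left(Z^{2} + 0 Z\right) + Z = \left(Z^{2} + 0\right) + Z = Z^{2} + Z = Z + Z^{2}$)
$D = \frac{1}{51}$ ($D = \frac{1}{9 - 7 \left(1 - 7\right)} = \frac{1}{9 - -42} = \frac{1}{9 + 42} = \frac{1}{51} \approx 0.019608$)
$\left(D + B{\left(6 + 6 \right)} \left(-6\right)\right)^{2} = \left(\frac{1}{51} + \left(6 + 6\right) \left(-6\right)\right)^{2} = \left(\frac{1}{51} + 12 \left(-6\right)\right)^{2} = \left(\frac{1}{51} - 72\right)^{2} = \left(- \frac{3671}{51}\right)^{2} = \frac{13476241}{2601}$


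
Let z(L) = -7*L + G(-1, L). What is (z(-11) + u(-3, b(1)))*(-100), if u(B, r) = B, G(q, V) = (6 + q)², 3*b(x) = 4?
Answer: -9900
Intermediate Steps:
b(x) = 4/3 (b(x) = (⅓)*4 = 4/3)
z(L) = 25 - 7*L (z(L) = -7*L + (6 - 1)² = -7*L + 5² = -7*L + 25 = 25 - 7*L)
(z(-11) + u(-3, b(1)))*(-100) = ((25 - 7*(-11)) - 3)*(-100) = ((25 + 77) - 3)*(-100) = (102 - 3)*(-100) = 99*(-100) = -9900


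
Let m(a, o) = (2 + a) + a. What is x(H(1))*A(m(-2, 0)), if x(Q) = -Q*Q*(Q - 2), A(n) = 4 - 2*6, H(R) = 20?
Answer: 57600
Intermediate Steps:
m(a, o) = 2 + 2*a
A(n) = -8 (A(n) = 4 - 12 = -8)
x(Q) = -Q²*(-2 + Q) (x(Q) = -Q*Q*(-2 + Q) = -Q²*(-2 + Q))
x(H(1))*A(m(-2, 0)) = (20²*(2 - 1*20))*(-8) = (400*(2 - 20))*(-8) = (400*(-18))*(-8) = -7200*(-8) = 57600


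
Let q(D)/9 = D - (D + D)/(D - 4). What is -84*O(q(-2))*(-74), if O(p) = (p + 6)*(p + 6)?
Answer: 2013984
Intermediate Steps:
q(D) = 9*D - 18*D/(-4 + D) (q(D) = 9*(D - (D + D)/(D - 4)) = 9*(D - 2*D/(-4 + D)) = 9*D - 18*D/(-4 + D))
O(p) = (6 + p)² (O(p) = (6 + p)*(6 + p) = (6 + p)²)
-84*O(q(-2))*(-74) = -84*(6 + 9*(-2)*(-6 - 2)/(-4 - 2))²*(-74) = -84*(6 + 9*(-2)*(-8)/(-6))²*(-74) = -84*(6 + 9*(-2)*(-⅙)*(-8))²*(-74) = -84*(6 - 24)²*(-74) = -84*(-18)²*(-74) = -84*324*(-74) = -27216*(-74) = 2013984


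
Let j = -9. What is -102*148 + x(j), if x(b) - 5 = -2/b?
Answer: -135817/9 ≈ -15091.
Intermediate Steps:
x(b) = 5 - 2/b
-102*148 + x(j) = -102*148 + (5 - 2/(-9)) = -15096 + (5 - 2*(-⅑)) = -15096 + (5 + 2/9) = -15096 + 47/9 = -135817/9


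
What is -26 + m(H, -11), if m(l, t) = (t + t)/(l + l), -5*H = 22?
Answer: -47/2 ≈ -23.500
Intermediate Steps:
H = -22/5 (H = -⅕*22 = -22/5 ≈ -4.4000)
m(l, t) = t/l (m(l, t) = (2*t)/((2*l)) = (2*t)*(1/(2*l)) = t/l)
-26 + m(H, -11) = -26 - 11/(-22/5) = -26 - 11*(-5/22) = -26 + 5/2 = -47/2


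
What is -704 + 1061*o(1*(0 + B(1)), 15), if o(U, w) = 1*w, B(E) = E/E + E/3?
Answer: 15211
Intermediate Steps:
B(E) = 1 + E/3 (B(E) = 1 + E*(⅓) = 1 + E/3)
o(U, w) = w
-704 + 1061*o(1*(0 + B(1)), 15) = -704 + 1061*15 = -704 + 15915 = 15211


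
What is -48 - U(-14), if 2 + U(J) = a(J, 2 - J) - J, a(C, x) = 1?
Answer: -61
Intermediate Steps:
U(J) = -1 - J (U(J) = -2 + (1 - J) = -1 - J)
-48 - U(-14) = -48 - (-1 - 1*(-14)) = -48 - (-1 + 14) = -48 - 1*13 = -48 - 13 = -61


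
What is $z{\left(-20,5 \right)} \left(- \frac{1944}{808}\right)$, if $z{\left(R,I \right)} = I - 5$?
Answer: $0$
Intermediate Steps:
$z{\left(R,I \right)} = -5 + I$
$z{\left(-20,5 \right)} \left(- \frac{1944}{808}\right) = \left(-5 + 5\right) \left(- \frac{1944}{808}\right) = 0 \left(\left(-1944\right) \frac{1}{808}\right) = 0 \left(- \frac{243}{101}\right) = 0$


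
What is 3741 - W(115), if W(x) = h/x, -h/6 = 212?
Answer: 431487/115 ≈ 3752.1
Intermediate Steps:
h = -1272 (h = -6*212 = -1272)
W(x) = -1272/x
3741 - W(115) = 3741 - (-1272)/115 = 3741 - 1*(-1272/115) = 3741 + 1272/115 = 431487/115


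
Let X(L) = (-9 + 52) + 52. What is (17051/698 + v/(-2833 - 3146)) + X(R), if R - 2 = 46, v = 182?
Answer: 498288383/4173342 ≈ 119.40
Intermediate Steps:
R = 48 (R = 2 + 46 = 48)
X(L) = 95 (X(L) = 43 + 52 = 95)
(17051/698 + v/(-2833 - 3146)) + X(R) = (17051/698 + 182/(-2833 - 3146)) + 95 = (17051*(1/698) + 182/(-5979)) + 95 = (17051/698 + 182*(-1/5979)) + 95 = (17051/698 - 182/5979) + 95 = 101820893/4173342 + 95 = 498288383/4173342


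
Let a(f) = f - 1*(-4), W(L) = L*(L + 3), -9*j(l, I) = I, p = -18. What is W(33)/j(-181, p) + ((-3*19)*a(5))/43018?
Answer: 25552179/43018 ≈ 593.99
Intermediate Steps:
j(l, I) = -I/9
W(L) = L*(3 + L)
a(f) = 4 + f (a(f) = f + 4 = 4 + f)
W(33)/j(-181, p) + ((-3*19)*a(5))/43018 = (33*(3 + 33))/((-1/9*(-18))) + ((-3*19)*(4 + 5))/43018 = (33*36)/2 - 57*9*(1/43018) = 1188*(1/2) - 513*1/43018 = 594 - 513/43018 = 25552179/43018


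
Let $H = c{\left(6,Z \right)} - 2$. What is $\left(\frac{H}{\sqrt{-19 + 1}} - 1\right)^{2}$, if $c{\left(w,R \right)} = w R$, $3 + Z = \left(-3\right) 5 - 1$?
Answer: $\frac{\left(3 - 58 i \sqrt{2}\right)^{2}}{9} \approx -746.56 - 54.683 i$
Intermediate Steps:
$Z = -19$ ($Z = -3 - 16 = -19$)
$c{\left(w,R \right)} = R w$
$H = -116$ ($H = \left(-19\right) 6 - 2 = -114 - 2 = -116$)
$\left(\frac{H}{\sqrt{-19 + 1}} - 1\right)^{2} = \left(- \frac{116}{\sqrt{-19 + 1}} - 1\right)^{2} = \left(- \frac{116}{\sqrt{-18}} - 1\right)^{2} = \left(- \frac{116}{3 i \sqrt{2}} - 1\right)^{2} = \left(- 116 \left(- \frac{i \sqrt{2}}{6}\right) - 1\right)^{2} = \left(\frac{58 i \sqrt{2}}{3} - 1\right)^{2} = \left(-1 + \frac{58 i \sqrt{2}}{3}\right)^{2}$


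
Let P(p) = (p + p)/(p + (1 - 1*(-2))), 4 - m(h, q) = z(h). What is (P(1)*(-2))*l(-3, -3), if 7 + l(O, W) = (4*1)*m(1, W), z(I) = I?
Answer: -5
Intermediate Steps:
m(h, q) = 4 - h
l(O, W) = 5 (l(O, W) = -7 + (4*1)*(4 - 1*1) = -7 + 4*(4 - 1) = -7 + 4*3 = -7 + 12 = 5)
P(p) = 2*p/(3 + p) (P(p) = (2*p)/(p + (1 + 2)) = (2*p)/(p + 3) = (2*p)/(3 + p) = 2*p/(3 + p))
(P(1)*(-2))*l(-3, -3) = ((2*1/(3 + 1))*(-2))*5 = ((2*1/4)*(-2))*5 = ((2*1*(¼))*(-2))*5 = ((½)*(-2))*5 = -1*5 = -5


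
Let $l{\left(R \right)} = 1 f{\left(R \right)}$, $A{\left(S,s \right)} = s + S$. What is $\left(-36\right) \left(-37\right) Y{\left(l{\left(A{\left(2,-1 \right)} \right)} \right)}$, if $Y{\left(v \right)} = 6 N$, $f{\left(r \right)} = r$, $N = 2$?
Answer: $15984$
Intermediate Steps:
$A{\left(S,s \right)} = S + s$
$l{\left(R \right)} = R$ ($l{\left(R \right)} = 1 R = R$)
$Y{\left(v \right)} = 12$ ($Y{\left(v \right)} = 6 \cdot 2 = 12$)
$\left(-36\right) \left(-37\right) Y{\left(l{\left(A{\left(2,-1 \right)} \right)} \right)} = \left(-36\right) \left(-37\right) 12 = 1332 \cdot 12 = 15984$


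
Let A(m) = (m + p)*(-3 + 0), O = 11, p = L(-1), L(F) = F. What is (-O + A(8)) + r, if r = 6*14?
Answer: 52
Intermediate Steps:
p = -1
r = 84
A(m) = 3 - 3*m (A(m) = (m - 1)*(-3 + 0) = (-1 + m)*(-3) = 3 - 3*m)
(-O + A(8)) + r = (-1*11 + (3 - 3*8)) + 84 = (-11 + (3 - 24)) + 84 = (-11 - 21) + 84 = -32 + 84 = 52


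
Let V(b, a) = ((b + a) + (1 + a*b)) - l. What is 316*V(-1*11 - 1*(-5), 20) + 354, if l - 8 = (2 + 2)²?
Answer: -40410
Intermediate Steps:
l = 24 (l = 8 + (2 + 2)² = 8 + 4² = 8 + 16 = 24)
V(b, a) = -23 + a + b + a*b (V(b, a) = ((b + a) + (1 + a*b)) - 1*24 = ((a + b) + (1 + a*b)) - 24 = (1 + a + b + a*b) - 24 = -23 + a + b + a*b)
316*V(-1*11 - 1*(-5), 20) + 354 = 316*(-23 + 20 + (-1*11 - 1*(-5)) + 20*(-1*11 - 1*(-5))) + 354 = 316*(-23 + 20 + (-11 + 5) + 20*(-11 + 5)) + 354 = 316*(-23 + 20 - 6 + 20*(-6)) + 354 = 316*(-23 + 20 - 6 - 120) + 354 = 316*(-129) + 354 = -40764 + 354 = -40410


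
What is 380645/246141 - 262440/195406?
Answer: 4891536415/24048714123 ≈ 0.20340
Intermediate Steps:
380645/246141 - 262440/195406 = 380645*(1/246141) - 262440*1/195406 = 380645/246141 - 131220/97703 = 4891536415/24048714123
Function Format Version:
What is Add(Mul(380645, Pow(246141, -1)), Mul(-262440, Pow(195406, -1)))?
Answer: Rational(4891536415, 24048714123) ≈ 0.20340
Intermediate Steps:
Add(Mul(380645, Pow(246141, -1)), Mul(-262440, Pow(195406, -1))) = Add(Mul(380645, Rational(1, 246141)), Mul(-262440, Rational(1, 195406))) = Add(Rational(380645, 246141), Rational(-131220, 97703)) = Rational(4891536415, 24048714123)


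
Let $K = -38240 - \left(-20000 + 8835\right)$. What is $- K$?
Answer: $27075$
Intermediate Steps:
$K = -27075$ ($K = -38240 - -11165 = -38240 + 11165 = -27075$)
$- K = \left(-1\right) \left(-27075\right) = 27075$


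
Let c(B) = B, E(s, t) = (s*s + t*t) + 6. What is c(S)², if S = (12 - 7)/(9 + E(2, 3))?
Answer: 25/784 ≈ 0.031888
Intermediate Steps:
E(s, t) = 6 + s² + t² (E(s, t) = (s² + t²) + 6 = 6 + s² + t²)
S = 5/28 (S = (12 - 7)/(9 + (6 + 2² + 3²)) = 5/(9 + (6 + 4 + 9)) = 5/(9 + 19) = 5/28 ≈ 0.17857)
c(S)² = (5/28)² = 25/784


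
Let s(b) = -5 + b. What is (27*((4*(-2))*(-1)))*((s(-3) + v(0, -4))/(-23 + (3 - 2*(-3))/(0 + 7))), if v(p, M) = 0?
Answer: 1512/19 ≈ 79.579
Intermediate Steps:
(27*((4*(-2))*(-1)))*((s(-3) + v(0, -4))/(-23 + (3 - 2*(-3))/(0 + 7))) = (27*((4*(-2))*(-1)))*(((-5 - 3) + 0)/(-23 + (3 - 2*(-3))/(0 + 7))) = (27*(-8*(-1)))*((-8 + 0)/(-23 + (3 + 6)/7)) = (27*8)*(-8/(-23 + 9*(⅐))) = 216*(-8/(-23 + 9/7)) = 216*(-8/(-152/7)) = 216*(-8*(-7/152)) = 216*(7/19) = 1512/19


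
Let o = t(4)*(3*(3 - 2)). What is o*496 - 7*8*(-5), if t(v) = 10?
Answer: 15160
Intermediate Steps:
o = 30 (o = 10*(3*(3 - 2)) = 10*(3*1) = 10*3 = 30)
o*496 - 7*8*(-5) = 30*496 - 7*8*(-5) = 14880 - 56*(-5) = 14880 + 280 = 15160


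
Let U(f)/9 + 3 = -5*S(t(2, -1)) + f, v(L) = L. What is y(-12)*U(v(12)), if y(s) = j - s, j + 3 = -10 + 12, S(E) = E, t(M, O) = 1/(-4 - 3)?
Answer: 6732/7 ≈ 961.71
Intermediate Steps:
t(M, O) = -⅐ (t(M, O) = 1/(-7) = -⅐)
j = -1 (j = -3 + (-10 + 12) = -3 + 2 = -1)
y(s) = -1 - s
U(f) = -144/7 + 9*f (U(f) = -27 + 9*(-5*(-⅐) + f) = -27 + 9*(5/7 + f) = -27 + (45/7 + 9*f) = -144/7 + 9*f)
y(-12)*U(v(12)) = (-1 - 1*(-12))*(-144/7 + 9*12) = (-1 + 12)*(-144/7 + 108) = 11*(612/7) = 6732/7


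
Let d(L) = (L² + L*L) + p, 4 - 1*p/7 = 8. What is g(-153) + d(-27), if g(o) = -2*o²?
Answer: -45388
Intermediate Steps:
p = -28 (p = 28 - 7*8 = 28 - 56 = -28)
d(L) = -28 + 2*L² (d(L) = (L² + L*L) - 28 = (L² + L²) - 28 = 2*L² - 28 = -28 + 2*L²)
g(-153) + d(-27) = -2*(-153)² + (-28 + 2*(-27)²) = -2*23409 + (-28 + 2*729) = -46818 + (-28 + 1458) = -46818 + 1430 = -45388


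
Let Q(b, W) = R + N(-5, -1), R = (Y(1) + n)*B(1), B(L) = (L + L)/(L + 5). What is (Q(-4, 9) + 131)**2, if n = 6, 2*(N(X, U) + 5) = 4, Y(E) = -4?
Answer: 148996/9 ≈ 16555.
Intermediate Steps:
B(L) = 2*L/(5 + L) (B(L) = (2*L)/(5 + L) = 2*L/(5 + L))
N(X, U) = -3 (N(X, U) = -5 + (1/2)*4 = -5 + 2 = -3)
R = 2/3 (R = (-4 + 6)*(2*1/(5 + 1)) = 2*(2*1/6) = 2*(2*1*(1/6)) = 2*(1/3) = 2/3 ≈ 0.66667)
Q(b, W) = -7/3 (Q(b, W) = 2/3 - 3 = -7/3)
(Q(-4, 9) + 131)**2 = (-7/3 + 131)**2 = (386/3)**2 = 148996/9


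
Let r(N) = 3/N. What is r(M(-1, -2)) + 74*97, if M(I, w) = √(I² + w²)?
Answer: 7178 + 3*√5/5 ≈ 7179.3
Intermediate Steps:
r(M(-1, -2)) + 74*97 = 3/(√((-1)² + (-2)²)) + 74*97 = 3/(√(1 + 4)) + 7178 = 3/(√5) + 7178 = 3*(√5/5) + 7178 = 3*√5/5 + 7178 = 7178 + 3*√5/5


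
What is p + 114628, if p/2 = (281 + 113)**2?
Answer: 425100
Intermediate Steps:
p = 310472 (p = 2*(281 + 113)**2 = 2*394**2 = 2*155236 = 310472)
p + 114628 = 310472 + 114628 = 425100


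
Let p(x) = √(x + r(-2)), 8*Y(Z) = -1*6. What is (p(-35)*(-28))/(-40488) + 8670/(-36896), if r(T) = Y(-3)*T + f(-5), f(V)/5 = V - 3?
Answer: -4335/18448 + 7*I*√6/2892 ≈ -0.23498 + 0.0059289*I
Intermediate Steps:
f(V) = -15 + 5*V (f(V) = 5*(V - 3) = 5*(-3 + V) = -15 + 5*V)
Y(Z) = -¾ (Y(Z) = (-1*6)/8 = (⅛)*(-6) = -¾)
r(T) = -40 - 3*T/4 (r(T) = -3*T/4 + (-15 + 5*(-5)) = -3*T/4 + (-15 - 25) = -3*T/4 - 40 = -40 - 3*T/4)
p(x) = √(-77/2 + x) (p(x) = √(x + (-40 - ¾*(-2))) = √(x + (-40 + 3/2)) = √(x - 77/2) = √(-77/2 + x))
(p(-35)*(-28))/(-40488) + 8670/(-36896) = ((√(-154 + 4*(-35))/2)*(-28))/(-40488) + 8670/(-36896) = ((√(-154 - 140)/2)*(-28))*(-1/40488) + 8670*(-1/36896) = ((√(-294)/2)*(-28))*(-1/40488) - 4335/18448 = (((7*I*√6)/2)*(-28))*(-1/40488) - 4335/18448 = ((7*I*√6/2)*(-28))*(-1/40488) - 4335/18448 = -98*I*√6*(-1/40488) - 4335/18448 = 7*I*√6/2892 - 4335/18448 = -4335/18448 + 7*I*√6/2892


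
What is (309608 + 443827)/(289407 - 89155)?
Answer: 753435/200252 ≈ 3.7624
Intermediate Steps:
(309608 + 443827)/(289407 - 89155) = 753435/200252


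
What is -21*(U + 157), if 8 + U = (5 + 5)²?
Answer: -5229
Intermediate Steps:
U = 92 (U = -8 + (5 + 5)² = -8 + 10² = -8 + 100 = 92)
-21*(U + 157) = -21*(92 + 157) = -21*249 = -5229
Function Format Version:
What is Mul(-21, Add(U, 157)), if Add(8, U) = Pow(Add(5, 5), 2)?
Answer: -5229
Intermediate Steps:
U = 92 (U = Add(-8, Pow(Add(5, 5), 2)) = Add(-8, Pow(10, 2)) = Add(-8, 100) = 92)
Mul(-21, Add(U, 157)) = Mul(-21, Add(92, 157)) = Mul(-21, 249) = -5229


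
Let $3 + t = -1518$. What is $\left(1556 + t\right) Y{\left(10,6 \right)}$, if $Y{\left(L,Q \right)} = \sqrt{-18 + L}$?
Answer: $70 i \sqrt{2} \approx 98.995 i$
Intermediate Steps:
$t = -1521$ ($t = -3 - 1518 = -1521$)
$\left(1556 + t\right) Y{\left(10,6 \right)} = \left(1556 - 1521\right) \sqrt{-18 + 10} = 35 \sqrt{-8} = 35 \cdot 2 i \sqrt{2} = 70 i \sqrt{2}$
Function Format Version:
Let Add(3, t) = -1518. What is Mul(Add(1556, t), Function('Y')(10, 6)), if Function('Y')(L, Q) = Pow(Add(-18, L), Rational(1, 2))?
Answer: Mul(70, I, Pow(2, Rational(1, 2))) ≈ Mul(98.995, I)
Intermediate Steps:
t = -1521 (t = Add(-3, -1518) = -1521)
Mul(Add(1556, t), Function('Y')(10, 6)) = Mul(Add(1556, -1521), Pow(Add(-18, 10), Rational(1, 2))) = Mul(35, Pow(-8, Rational(1, 2))) = Mul(35, Mul(2, I, Pow(2, Rational(1, 2)))) = Mul(70, I, Pow(2, Rational(1, 2)))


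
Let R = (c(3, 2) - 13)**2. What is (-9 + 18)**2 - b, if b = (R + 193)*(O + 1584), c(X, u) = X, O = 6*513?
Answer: -1365885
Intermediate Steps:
O = 3078
R = 100 (R = (3 - 13)**2 = (-10)**2 = 100)
b = 1365966 (b = (100 + 193)*(3078 + 1584) = 293*4662 = 1365966)
(-9 + 18)**2 - b = (-9 + 18)**2 - 1*1365966 = 9**2 - 1365966 = 81 - 1365966 = -1365885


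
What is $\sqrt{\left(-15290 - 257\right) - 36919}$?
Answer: $i \sqrt{52466} \approx 229.05 i$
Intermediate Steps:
$\sqrt{\left(-15290 - 257\right) - 36919} = \sqrt{-15547 - 36919} = \sqrt{-52466} = i \sqrt{52466}$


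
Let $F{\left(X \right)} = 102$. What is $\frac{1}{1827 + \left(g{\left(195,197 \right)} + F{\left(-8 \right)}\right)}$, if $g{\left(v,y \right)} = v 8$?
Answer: $\frac{1}{3489} \approx 0.00028661$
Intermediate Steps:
$g{\left(v,y \right)} = 8 v$
$\frac{1}{1827 + \left(g{\left(195,197 \right)} + F{\left(-8 \right)}\right)} = \frac{1}{1827 + \left(8 \cdot 195 + 102\right)} = \frac{1}{1827 + \left(1560 + 102\right)} = \frac{1}{1827 + 1662} = \frac{1}{3489}$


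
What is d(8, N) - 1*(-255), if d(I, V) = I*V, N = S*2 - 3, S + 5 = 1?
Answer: 167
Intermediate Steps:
S = -4 (S = -5 + 1 = -4)
N = -11 (N = -4*2 - 3 = -8 - 3 = -11)
d(8, N) - 1*(-255) = 8*(-11) - 1*(-255) = -88 + 255 = 167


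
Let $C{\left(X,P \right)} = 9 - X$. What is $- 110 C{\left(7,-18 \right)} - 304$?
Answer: $-524$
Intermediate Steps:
$- 110 C{\left(7,-18 \right)} - 304 = - 110 \left(9 - 7\right) - 304 = \left(-110\right) 2 - 304 = -220 - 304 = -524$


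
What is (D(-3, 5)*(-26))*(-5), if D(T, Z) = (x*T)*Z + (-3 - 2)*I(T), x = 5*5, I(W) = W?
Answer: -46800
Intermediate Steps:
x = 25
D(T, Z) = -5*T + 25*T*Z (D(T, Z) = (25*T)*Z + (-3 - 2)*T = 25*T*Z - 5*T = -5*T + 25*T*Z)
(D(-3, 5)*(-26))*(-5) = ((5*(-3)*(-1 + 5*5))*(-26))*(-5) = ((5*(-3)*(-1 + 25))*(-26))*(-5) = ((5*(-3)*24)*(-26))*(-5) = -360*(-26)*(-5) = 9360*(-5) = -46800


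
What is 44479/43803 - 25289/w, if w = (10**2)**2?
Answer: -662944067/438030000 ≈ -1.5135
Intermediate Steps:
w = 10000 (w = 100**2 = 10000)
44479/43803 - 25289/w = 44479/43803 - 25289/10000 = -662944067/438030000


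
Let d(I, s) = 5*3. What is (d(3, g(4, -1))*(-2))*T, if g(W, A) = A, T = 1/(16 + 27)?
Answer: -30/43 ≈ -0.69767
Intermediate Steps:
T = 1/43 ≈ 0.023256
d(I, s) = 15
(d(3, g(4, -1))*(-2))*T = (15*(-2))*(1/43) = -30*1/43 = -30/43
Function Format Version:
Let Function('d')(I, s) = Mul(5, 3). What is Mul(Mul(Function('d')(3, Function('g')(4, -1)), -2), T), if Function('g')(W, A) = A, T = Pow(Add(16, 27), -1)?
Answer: Rational(-30, 43) ≈ -0.69767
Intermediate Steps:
T = Rational(1, 43) (T = Pow(43, -1) = Rational(1, 43) ≈ 0.023256)
Function('d')(I, s) = 15
Mul(Mul(Function('d')(3, Function('g')(4, -1)), -2), T) = Mul(Mul(15, -2), Rational(1, 43)) = Mul(-30, Rational(1, 43)) = Rational(-30, 43)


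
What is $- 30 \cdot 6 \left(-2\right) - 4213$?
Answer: $-3853$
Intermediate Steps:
$- 30 \cdot 6 \left(-2\right) - 4213 = \left(-30\right) \left(-12\right) - 4213 = 360 - 4213 = -3853$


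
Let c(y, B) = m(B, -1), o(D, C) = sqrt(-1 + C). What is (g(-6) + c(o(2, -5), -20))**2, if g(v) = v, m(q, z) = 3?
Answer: 9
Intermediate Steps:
c(y, B) = 3
(g(-6) + c(o(2, -5), -20))**2 = (-6 + 3)**2 = (-3)**2 = 9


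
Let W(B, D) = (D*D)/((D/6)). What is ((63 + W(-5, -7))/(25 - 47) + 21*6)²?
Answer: 7568001/484 ≈ 15636.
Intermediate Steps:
W(B, D) = 6*D (W(B, D) = D²/((D*(⅙))) = D²/((D/6)) = D²*(6/D) = 6*D)
((63 + W(-5, -7))/(25 - 47) + 21*6)² = ((63 + 6*(-7))/(25 - 47) + 21*6)² = ((63 - 42)/(-22) + 126)² = (21*(-1/22) + 126)² = (-21/22 + 126)² = (2751/22)² = 7568001/484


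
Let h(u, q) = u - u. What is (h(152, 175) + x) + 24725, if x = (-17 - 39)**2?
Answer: 27861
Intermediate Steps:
h(u, q) = 0
x = 3136 (x = (-56)**2 = 3136)
(h(152, 175) + x) + 24725 = (0 + 3136) + 24725 = 3136 + 24725 = 27861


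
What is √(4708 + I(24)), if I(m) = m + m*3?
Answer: 2*√1201 ≈ 69.311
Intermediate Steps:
I(m) = 4*m (I(m) = m + 3*m = 4*m)
√(4708 + I(24)) = √(4708 + 4*24) = √(4708 + 96) = √4804 = 2*√1201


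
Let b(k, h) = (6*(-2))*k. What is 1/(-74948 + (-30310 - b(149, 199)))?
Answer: -1/103470 ≈ -9.6646e-6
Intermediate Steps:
b(k, h) = -12*k
1/(-74948 + (-30310 - b(149, 199))) = 1/(-74948 + (-30310 - (-12)*149)) = 1/(-74948 + (-30310 - 1*(-1788))) = 1/(-74948 + (-30310 + 1788)) = 1/(-74948 - 28522) = 1/(-103470) = -1/103470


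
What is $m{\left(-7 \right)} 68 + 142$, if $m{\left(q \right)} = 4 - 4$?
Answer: $142$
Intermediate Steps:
$m{\left(q \right)} = 0$ ($m{\left(q \right)} = 4 - 4 = 0$)
$m{\left(-7 \right)} 68 + 142 = 0 \cdot 68 + 142 = 0 + 142 = 142$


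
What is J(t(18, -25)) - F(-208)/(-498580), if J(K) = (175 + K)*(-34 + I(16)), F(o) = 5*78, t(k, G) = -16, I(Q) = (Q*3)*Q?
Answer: 5818727787/49858 ≈ 1.1671e+5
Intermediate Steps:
I(Q) = 3*Q² (I(Q) = (3*Q)*Q = 3*Q²)
F(o) = 390
J(K) = 128450 + 734*K (J(K) = (175 + K)*(-34 + 3*16²) = (175 + K)*(-34 + 3*256) = (175 + K)*(-34 + 768) = (175 + K)*734 = 128450 + 734*K)
J(t(18, -25)) - F(-208)/(-498580) = (128450 + 734*(-16)) - 390/(-498580) = (128450 - 11744) - 390*(-1)/498580 = 116706 - 1*(-39/49858) = 116706 + 39/49858 = 5818727787/49858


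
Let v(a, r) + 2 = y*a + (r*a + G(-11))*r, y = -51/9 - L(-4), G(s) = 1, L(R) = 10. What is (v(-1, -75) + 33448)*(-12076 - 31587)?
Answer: -3636472955/3 ≈ -1.2122e+9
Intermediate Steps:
y = -47/3 (y = -51/9 - 1*10 = -51*⅑ - 10 = -17/3 - 10 = -47/3 ≈ -15.667)
v(a, r) = -2 - 47*a/3 + r*(1 + a*r) (v(a, r) = -2 + (-47*a/3 + (r*a + 1)*r) = -2 + (-47*a/3 + (a*r + 1)*r) = -2 + (-47*a/3 + (1 + a*r)*r) = -2 + (-47*a/3 + r*(1 + a*r)) = -2 - 47*a/3 + r*(1 + a*r))
(v(-1, -75) + 33448)*(-12076 - 31587) = ((-2 - 75 - 47/3*(-1) - 1*(-75)²) + 33448)*(-12076 - 31587) = ((-2 - 75 + 47/3 - 1*5625) + 33448)*(-43663) = ((-2 - 75 + 47/3 - 5625) + 33448)*(-43663) = (-17059/3 + 33448)*(-43663) = (83285/3)*(-43663) = -3636472955/3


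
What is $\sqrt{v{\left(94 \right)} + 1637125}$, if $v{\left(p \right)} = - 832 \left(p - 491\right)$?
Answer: $\sqrt{1967429} \approx 1402.7$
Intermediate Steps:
$v{\left(p \right)} = 408512 - 832 p$ ($v{\left(p \right)} = - 832 \left(-491 + p\right) = 408512 - 832 p$)
$\sqrt{v{\left(94 \right)} + 1637125} = \sqrt{\left(408512 - 78208\right) + 1637125} = \sqrt{330304 + 1637125} = \sqrt{1967429}$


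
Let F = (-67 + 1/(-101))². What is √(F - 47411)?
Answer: I*√437833787/101 ≈ 207.17*I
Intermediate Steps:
F = 45805824/10201 (F = (-67 - 1/101)² = (-6768/101)² = 45805824/10201 ≈ 4490.3)
√(F - 47411) = √(45805824/10201 - 47411) = √(-437833787/10201) = I*√437833787/101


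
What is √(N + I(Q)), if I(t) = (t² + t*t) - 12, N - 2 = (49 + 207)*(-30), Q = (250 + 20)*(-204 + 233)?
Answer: √122610110 ≈ 11073.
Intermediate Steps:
Q = 7830 (Q = 270*29 = 7830)
N = -7678 (N = 2 + (49 + 207)*(-30) = 2 + 256*(-30) = 2 - 7680 = -7678)
I(t) = -12 + 2*t² (I(t) = (t² + t²) - 12 = 2*t² - 12 = -12 + 2*t²)
√(N + I(Q)) = √(-7678 + (-12 + 2*7830²)) = √(-7678 + (-12 + 2*61308900)) = √(-7678 + (-12 + 122617800)) = √(-7678 + 122617788) = √122610110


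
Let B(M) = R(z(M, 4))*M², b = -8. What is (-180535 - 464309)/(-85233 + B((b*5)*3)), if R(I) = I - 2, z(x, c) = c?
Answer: 214948/18811 ≈ 11.427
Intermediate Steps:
R(I) = -2 + I
B(M) = 2*M² (B(M) = (-2 + 4)*M² = 2*M²)
(-180535 - 464309)/(-85233 + B((b*5)*3)) = (-180535 - 464309)/(-85233 + 2*(-8*5*3)²) = -644844/(-85233 + 2*(-40*3)²) = -644844/(-85233 + 2*(-120)²) = -644844/(-85233 + 2*14400) = -644844/(-85233 + 28800) = -644844/(-56433) = -644844*(-1/56433) = 214948/18811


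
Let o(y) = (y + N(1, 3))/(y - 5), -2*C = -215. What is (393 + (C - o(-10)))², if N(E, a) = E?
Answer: 24990001/100 ≈ 2.4990e+5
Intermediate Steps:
C = 215/2 (C = -½*(-215) = 215/2 ≈ 107.50)
o(y) = (1 + y)/(-5 + y) (o(y) = (y + 1)/(y - 5) = (1 + y)/(-5 + y))
(393 + (C - o(-10)))² = (393 + (215/2 - (1 - 10)/(-5 - 10)))² = (393 + (215/2 - (-9)/(-15)))² = (393 + (215/2 - (-1)*(-9)/15))² = (393 + (215/2 - 1*⅗))² = (393 + (215/2 - ⅗))² = (393 + 1069/10)² = (4999/10)² = 24990001/100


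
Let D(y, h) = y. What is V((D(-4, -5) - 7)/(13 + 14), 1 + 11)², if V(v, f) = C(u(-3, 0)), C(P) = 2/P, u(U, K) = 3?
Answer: 4/9 ≈ 0.44444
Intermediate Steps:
V(v, f) = ⅔ (V(v, f) = 2/3 = 2*(⅓) = ⅔)
V((D(-4, -5) - 7)/(13 + 14), 1 + 11)² = (⅔)² = 4/9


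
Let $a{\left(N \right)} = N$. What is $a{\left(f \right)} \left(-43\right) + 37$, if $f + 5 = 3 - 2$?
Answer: $209$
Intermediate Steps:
$f = -4$ ($f = -5 + \left(3 - 2\right) = -5 + 1 = -4$)
$a{\left(f \right)} \left(-43\right) + 37 = \left(-4\right) \left(-43\right) + 37 = 172 + 37 = 209$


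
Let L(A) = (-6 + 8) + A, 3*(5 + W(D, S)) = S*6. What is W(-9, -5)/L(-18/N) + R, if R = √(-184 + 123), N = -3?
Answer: -15/8 + I*√61 ≈ -1.875 + 7.8102*I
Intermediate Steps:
W(D, S) = -5 + 2*S (W(D, S) = -5 + (S*6)/3 = -5 + (6*S)/3 = -5 + 2*S)
L(A) = 2 + A
R = I*√61 (R = √(-61) = I*√61 ≈ 7.8102*I)
W(-9, -5)/L(-18/N) + R = (-5 + 2*(-5))/(2 - 18/(-3)) + I*√61 = (-5 - 10)/(2 - 18*(-⅓)) + I*√61 = -15/(2 + 6) + I*√61 = -15/8 + I*√61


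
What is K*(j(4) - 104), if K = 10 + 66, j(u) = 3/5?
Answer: -39292/5 ≈ -7858.4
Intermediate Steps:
j(u) = ⅗ (j(u) = 3*(⅕) = ⅗)
K = 76
K*(j(4) - 104) = 76*(⅗ - 104) = 76*(-517/5) = -39292/5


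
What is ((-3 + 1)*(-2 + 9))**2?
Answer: 196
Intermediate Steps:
((-3 + 1)*(-2 + 9))**2 = (-2*7)**2 = (-14)**2 = 196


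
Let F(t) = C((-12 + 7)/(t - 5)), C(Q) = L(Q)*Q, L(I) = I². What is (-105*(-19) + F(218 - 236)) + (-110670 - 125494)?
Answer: -2849134098/12167 ≈ -2.3417e+5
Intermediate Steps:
C(Q) = Q³ (C(Q) = Q²*Q = Q³)
F(t) = -125/(-5 + t)³ (F(t) = ((-12 + 7)/(t - 5))³ = (-5/(-5 + t))³ = -125/(-5 + t)³)
(-105*(-19) + F(218 - 236)) + (-110670 - 125494) = (-105*(-19) - 125/(-5 + (218 - 236))³) + (-110670 - 125494) = (1995 - 125/(-5 - 18)³) - 236164 = (1995 - 125/(-23)³) - 236164 = (1995 - 125*(-1/12167)) - 236164 = (1995 + 125/12167) - 236164 = 24273290/12167 - 236164 = -2849134098/12167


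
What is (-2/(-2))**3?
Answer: 1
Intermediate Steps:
(-2/(-2))**3 = (-1/2*(-2))**3 = 1**3 = 1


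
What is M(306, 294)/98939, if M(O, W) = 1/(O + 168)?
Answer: 1/46897086 ≈ 2.1323e-8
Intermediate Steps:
M(O, W) = 1/(168 + O)
M(306, 294)/98939 = 1/((168 + 306)*98939) = (1/98939)/474 = (1/474)*(1/98939) = 1/46897086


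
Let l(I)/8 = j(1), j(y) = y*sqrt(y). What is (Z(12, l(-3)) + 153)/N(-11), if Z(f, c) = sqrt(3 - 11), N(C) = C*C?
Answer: 153/121 + 2*I*sqrt(2)/121 ≈ 1.2645 + 0.023375*I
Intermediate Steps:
N(C) = C**2
j(y) = y**(3/2)
l(I) = 8 (l(I) = 8*1**(3/2) = 8*1 = 8)
Z(f, c) = 2*I*sqrt(2) (Z(f, c) = sqrt(-8) = 2*I*sqrt(2))
(Z(12, l(-3)) + 153)/N(-11) = (2*I*sqrt(2) + 153)/((-11)**2) = (153 + 2*I*sqrt(2))/121 = (153 + 2*I*sqrt(2))*(1/121) = 153/121 + 2*I*sqrt(2)/121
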